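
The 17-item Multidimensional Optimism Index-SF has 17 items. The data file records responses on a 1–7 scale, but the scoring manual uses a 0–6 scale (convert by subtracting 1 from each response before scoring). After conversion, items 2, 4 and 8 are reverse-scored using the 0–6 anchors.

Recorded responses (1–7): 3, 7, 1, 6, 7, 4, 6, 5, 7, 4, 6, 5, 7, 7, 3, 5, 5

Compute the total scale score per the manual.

59

Convert to 0–6: 2, 6, 0, 5, 6, 3, 5, 4, 6, 3, 5, 4, 6, 6, 2, 4, 4
Reverse-coded (on a 0–6 scale, reversed = 6 − raw):
  item 2: 6 − 6 = 0
  item 4: 6 − 5 = 1
  item 8: 6 − 4 = 2
Scored: 2, 0, 0, 1, 6, 3, 5, 2, 6, 3, 5, 4, 6, 6, 2, 4, 4
Total = 59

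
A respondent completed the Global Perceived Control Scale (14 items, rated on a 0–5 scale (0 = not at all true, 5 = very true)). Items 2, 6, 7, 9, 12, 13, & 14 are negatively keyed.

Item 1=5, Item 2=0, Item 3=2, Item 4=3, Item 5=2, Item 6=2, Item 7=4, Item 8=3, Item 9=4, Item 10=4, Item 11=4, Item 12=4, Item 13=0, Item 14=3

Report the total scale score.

41

Negatively keyed items use 5 − raw:
  item 2: 5 − 0 = 5
  item 6: 5 − 2 = 3
  item 7: 5 − 4 = 1
  item 9: 5 − 4 = 1
  item 12: 5 − 4 = 1
  item 13: 5 − 0 = 5
  item 14: 5 − 3 = 2
Scored responses: 5, 5, 2, 3, 2, 3, 1, 3, 1, 4, 4, 1, 5, 2
Total = 5 + 5 + 2 + 3 + 2 + 3 + 1 + 3 + 1 + 4 + 4 + 1 + 5 + 2 = 41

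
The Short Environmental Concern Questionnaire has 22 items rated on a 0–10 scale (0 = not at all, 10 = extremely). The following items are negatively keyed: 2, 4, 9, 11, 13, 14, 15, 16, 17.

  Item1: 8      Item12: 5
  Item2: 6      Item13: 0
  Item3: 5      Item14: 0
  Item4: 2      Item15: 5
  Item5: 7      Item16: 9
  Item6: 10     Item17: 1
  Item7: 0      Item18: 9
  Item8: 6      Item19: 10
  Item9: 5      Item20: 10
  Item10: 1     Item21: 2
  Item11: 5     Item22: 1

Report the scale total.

131

Reversing items 2, 4, 9, 11, 13, 14, 15, 16 and 17 with 10 − raw:
Total = 8 + (10−6) + 5 + (10−2) + 7 + 10 + 0 + 6 + (10−5) + 1 + (10−5) + 5 + (10−0) + (10−0) + (10−5) + (10−9) + (10−1) + 9 + 10 + 10 + 2 + 1
      = 8 + 4 + 5 + 8 + 7 + 10 + 0 + 6 + 5 + 1 + 5 + 5 + 10 + 10 + 5 + 1 + 9 + 9 + 10 + 10 + 2 + 1 = 131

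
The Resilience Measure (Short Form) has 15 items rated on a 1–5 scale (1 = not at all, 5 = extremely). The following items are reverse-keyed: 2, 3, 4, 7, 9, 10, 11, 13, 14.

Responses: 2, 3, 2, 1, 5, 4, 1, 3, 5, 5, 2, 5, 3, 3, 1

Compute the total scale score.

49

Raw sum = 45. Reverse-keyed items: 2, 3, 4, 7, 9, 10, 11, 13, 14; their raw sum = 25.
Each reversal replaces raw with 6 − raw, changing the total by 6 − 2·raw per item.
Total = 45 + 9·6 − 2·25 = 45 + 54 − 50 = 49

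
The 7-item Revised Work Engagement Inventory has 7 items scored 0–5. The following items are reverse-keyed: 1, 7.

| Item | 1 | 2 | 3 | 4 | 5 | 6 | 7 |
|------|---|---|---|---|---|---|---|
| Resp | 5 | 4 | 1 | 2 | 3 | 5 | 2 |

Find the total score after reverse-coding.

Raw sum = 22. Reverse-keyed items: 1, 7; their raw sum = 7.
Each reversal replaces raw with 5 − raw, changing the total by 5 − 2·raw per item.
Total = 22 + 2·5 − 2·7 = 22 + 10 − 14 = 18

18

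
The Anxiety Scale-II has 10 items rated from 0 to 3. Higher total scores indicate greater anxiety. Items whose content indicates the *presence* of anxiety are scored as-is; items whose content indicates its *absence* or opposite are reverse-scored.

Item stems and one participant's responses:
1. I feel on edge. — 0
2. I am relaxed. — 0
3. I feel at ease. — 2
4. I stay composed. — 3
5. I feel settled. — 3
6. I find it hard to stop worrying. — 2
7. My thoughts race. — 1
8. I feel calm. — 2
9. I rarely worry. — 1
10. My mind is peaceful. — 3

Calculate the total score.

Items 2, 3, 4, 5, 8, 9, 10 describe the absence/opposite of anxiety → reverse-score.
reversed = (0+3) − raw = 3 − raw.
  item 1: 0
  item 2: 3 − 0 = 3
  item 3: 3 − 2 = 1
  item 4: 3 − 3 = 0
  item 5: 3 − 3 = 0
  item 6: 2
  item 7: 1
  item 8: 3 − 2 = 1
  item 9: 3 − 1 = 2
  item 10: 3 − 3 = 0
Total = 0 + 3 + 1 + 0 + 0 + 2 + 1 + 1 + 2 + 0 = 10

10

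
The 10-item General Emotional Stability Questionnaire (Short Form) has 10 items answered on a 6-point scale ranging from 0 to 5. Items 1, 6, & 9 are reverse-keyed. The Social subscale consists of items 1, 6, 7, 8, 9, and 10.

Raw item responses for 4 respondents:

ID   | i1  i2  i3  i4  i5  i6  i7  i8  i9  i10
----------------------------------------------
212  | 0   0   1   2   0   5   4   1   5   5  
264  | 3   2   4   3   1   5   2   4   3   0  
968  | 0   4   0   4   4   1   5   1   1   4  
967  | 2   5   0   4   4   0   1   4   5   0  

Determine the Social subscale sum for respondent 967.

13

Respondent 967 raw: 2, 5, 0, 4, 4, 0, 1, 4, 5, 0.
Social items: 1, 6, 7, 8, 9, 10.
Reverse-coded (reversed = (0+5) − raw = 5 − raw):
  item 1: 5 − 2 = 3
  item 6: 5 − 0 = 5
  item 7: 1
  item 8: 4
  item 9: 5 − 5 = 0
  item 10: 0
Sum = 3 + 5 + 1 + 4 + 0 + 0 = 13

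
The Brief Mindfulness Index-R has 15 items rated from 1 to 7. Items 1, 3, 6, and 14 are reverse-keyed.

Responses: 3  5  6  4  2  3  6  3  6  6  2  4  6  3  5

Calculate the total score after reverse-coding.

Apply reverse scoring (reversed = (1+7) − raw = 8 − raw):
  item 1: 8 − 3 = 5
  item 3: 8 − 6 = 2
  item 6: 8 − 3 = 5
  item 14: 8 − 3 = 5
After reverse-coding: 5, 5, 2, 4, 2, 5, 6, 3, 6, 6, 2, 4, 6, 5, 5
Total = 5 + 5 + 2 + 4 + 2 + 5 + 6 + 3 + 6 + 6 + 2 + 4 + 6 + 5 + 5 = 66

66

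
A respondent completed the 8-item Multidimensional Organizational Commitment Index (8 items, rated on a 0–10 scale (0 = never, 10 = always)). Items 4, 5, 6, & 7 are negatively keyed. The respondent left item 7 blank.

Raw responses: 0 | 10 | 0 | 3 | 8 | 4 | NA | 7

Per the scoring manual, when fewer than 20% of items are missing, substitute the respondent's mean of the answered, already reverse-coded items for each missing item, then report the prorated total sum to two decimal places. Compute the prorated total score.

36.57

Reverse-coded (reverse-coded value = 10 − response):
  item 4: 10 − 3 = 7
  item 5: 10 − 8 = 2
  item 6: 10 − 4 = 6
Completed scored items (7 of 8): 0, 10, 0, 7, 2, 6, 7; sum = 32.
Person mean = 32 / 7 ≈ 4.5714
Prorated total = (32 / 7) × 8 = 36.57 (to 2 dp)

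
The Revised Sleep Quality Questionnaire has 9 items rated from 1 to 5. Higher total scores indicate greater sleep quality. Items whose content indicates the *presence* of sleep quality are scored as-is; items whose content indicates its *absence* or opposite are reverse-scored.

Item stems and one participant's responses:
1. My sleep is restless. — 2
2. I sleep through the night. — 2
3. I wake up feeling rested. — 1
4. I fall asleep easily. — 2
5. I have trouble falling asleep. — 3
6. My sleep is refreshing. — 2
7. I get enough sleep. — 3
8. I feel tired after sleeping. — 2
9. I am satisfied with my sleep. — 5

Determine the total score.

26

Items 1, 5, 8 describe the absence/opposite of sleep quality → reverse-score.
on a 1–5 scale, reversed = 6 − raw.
  item 1: 6 − 2 = 4
  item 2: 2
  item 3: 1
  item 4: 2
  item 5: 6 − 3 = 3
  item 6: 2
  item 7: 3
  item 8: 6 − 2 = 4
  item 9: 5
Total = 4 + 2 + 1 + 2 + 3 + 2 + 3 + 4 + 5 = 26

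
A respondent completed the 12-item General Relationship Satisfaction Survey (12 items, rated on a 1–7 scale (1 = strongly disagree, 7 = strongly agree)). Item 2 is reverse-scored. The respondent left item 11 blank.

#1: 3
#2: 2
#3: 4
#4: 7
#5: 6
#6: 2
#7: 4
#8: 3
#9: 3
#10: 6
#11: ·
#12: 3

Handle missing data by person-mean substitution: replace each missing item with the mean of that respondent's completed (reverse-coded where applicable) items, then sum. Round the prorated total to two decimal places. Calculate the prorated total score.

Reverse-coded (on a 1–7 scale, reversed = 8 − raw):
  item 2: 8 − 2 = 6
Completed scored items (11 of 12): 3, 6, 4, 7, 6, 2, 4, 3, 3, 6, 3; sum = 47.
Person mean = 47 / 11 ≈ 4.2727
Prorated total = (47 / 11) × 12 = 51.27 (to 2 dp)

51.27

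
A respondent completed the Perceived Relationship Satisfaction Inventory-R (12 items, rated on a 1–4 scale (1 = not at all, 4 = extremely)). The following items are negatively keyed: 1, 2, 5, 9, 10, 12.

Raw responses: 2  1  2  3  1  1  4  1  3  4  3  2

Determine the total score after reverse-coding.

Reversing items 1, 2, 5, 9, 10, and 12 with 5 − raw:
Total = (5−2) + (5−1) + 2 + 3 + (5−1) + 1 + 4 + 1 + (5−3) + (5−4) + 3 + (5−2)
      = 3 + 4 + 2 + 3 + 4 + 1 + 4 + 1 + 2 + 1 + 3 + 3 = 31

31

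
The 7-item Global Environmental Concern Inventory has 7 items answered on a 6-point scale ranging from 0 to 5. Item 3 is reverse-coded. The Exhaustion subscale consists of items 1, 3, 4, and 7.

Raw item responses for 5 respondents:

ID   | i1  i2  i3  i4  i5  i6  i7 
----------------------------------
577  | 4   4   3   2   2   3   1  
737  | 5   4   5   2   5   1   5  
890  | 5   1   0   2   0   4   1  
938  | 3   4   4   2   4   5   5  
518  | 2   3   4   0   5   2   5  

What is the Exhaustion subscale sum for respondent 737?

12

Respondent 737 raw: 5, 4, 5, 2, 5, 1, 5.
Exhaustion items: 1, 3, 4, 7.
Reverse-coded (reverse-coded value = 5 − response):
  item 1: 5
  item 3: 5 − 5 = 0
  item 4: 2
  item 7: 5
Sum = 5 + 0 + 2 + 5 = 12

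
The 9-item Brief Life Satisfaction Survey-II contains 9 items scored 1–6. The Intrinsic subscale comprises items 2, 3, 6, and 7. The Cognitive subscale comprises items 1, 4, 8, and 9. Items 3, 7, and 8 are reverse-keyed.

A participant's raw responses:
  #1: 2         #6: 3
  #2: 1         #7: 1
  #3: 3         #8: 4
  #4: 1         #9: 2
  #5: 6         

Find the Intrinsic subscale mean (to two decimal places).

Intrinsic items: 2, 3, 6, 7.
Of these, items 3 and 7 are reverse-keyed; reverse-coded value = 7 − response.
  item 2: 1
  item 3: 7 − 3 = 4
  item 6: 3
  item 7: 7 − 1 = 6
Sum = 1 + 4 + 3 + 6 = 14
Mean = 14 / 4 = 3.50

3.50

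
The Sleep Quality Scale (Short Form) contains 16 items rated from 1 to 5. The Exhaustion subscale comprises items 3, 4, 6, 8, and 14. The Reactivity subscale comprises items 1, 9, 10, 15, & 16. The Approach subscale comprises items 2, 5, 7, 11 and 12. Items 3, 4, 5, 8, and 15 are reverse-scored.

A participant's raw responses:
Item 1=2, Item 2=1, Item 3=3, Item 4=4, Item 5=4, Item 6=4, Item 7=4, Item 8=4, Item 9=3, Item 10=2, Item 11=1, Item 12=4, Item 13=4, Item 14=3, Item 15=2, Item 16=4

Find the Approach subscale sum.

12

Approach items: 2, 5, 7, 11, 12.
Of these, item 5 is reverse-scored; reversed = (1+5) − raw = 6 − raw.
  item 2: 1
  item 5: 6 − 4 = 2
  item 7: 4
  item 11: 1
  item 12: 4
Sum = 1 + 2 + 4 + 1 + 4 = 12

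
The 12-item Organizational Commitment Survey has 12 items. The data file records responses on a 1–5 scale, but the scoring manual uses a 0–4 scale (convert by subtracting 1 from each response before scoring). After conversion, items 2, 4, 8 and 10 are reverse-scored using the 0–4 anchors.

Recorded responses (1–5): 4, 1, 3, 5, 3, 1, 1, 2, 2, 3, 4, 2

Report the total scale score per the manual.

Convert to 0–4: 3, 0, 2, 4, 2, 0, 0, 1, 1, 2, 3, 1
Reverse-coded (on a 0–4 scale, reversed = 4 − raw):
  item 2: 4 − 0 = 4
  item 4: 4 − 4 = 0
  item 8: 4 − 1 = 3
  item 10: 4 − 2 = 2
Scored: 3, 4, 2, 0, 2, 0, 0, 3, 1, 2, 3, 1
Total = 21

21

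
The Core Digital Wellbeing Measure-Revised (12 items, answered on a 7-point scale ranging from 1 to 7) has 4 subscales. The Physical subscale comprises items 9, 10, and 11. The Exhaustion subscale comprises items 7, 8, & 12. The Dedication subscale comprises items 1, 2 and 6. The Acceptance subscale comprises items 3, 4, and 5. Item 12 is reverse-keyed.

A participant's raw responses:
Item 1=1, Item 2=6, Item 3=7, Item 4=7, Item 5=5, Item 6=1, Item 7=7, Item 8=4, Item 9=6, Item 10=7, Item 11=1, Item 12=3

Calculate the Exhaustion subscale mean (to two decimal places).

5.33

Exhaustion items: 7, 8, 12.
Of these, item 12 is reverse-keyed; on a 1–7 scale, reversed = 8 − raw.
  item 7: 7
  item 8: 4
  item 12: 8 − 3 = 5
Sum = 7 + 4 + 5 = 16
Mean = 16 / 3 = 5.33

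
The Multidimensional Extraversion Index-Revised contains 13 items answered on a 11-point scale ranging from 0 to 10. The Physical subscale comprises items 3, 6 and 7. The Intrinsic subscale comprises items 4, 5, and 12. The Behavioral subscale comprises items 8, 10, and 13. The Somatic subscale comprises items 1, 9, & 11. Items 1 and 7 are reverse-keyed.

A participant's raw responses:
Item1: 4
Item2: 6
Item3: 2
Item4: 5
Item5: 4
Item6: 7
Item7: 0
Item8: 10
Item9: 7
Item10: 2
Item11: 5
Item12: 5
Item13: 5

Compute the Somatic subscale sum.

Somatic items: 1, 9, 11.
Of these, item 1 is reverse-keyed; reversed = (0+10) − raw = 10 − raw.
  item 1: 10 − 4 = 6
  item 9: 7
  item 11: 5
Sum = 6 + 7 + 5 = 18

18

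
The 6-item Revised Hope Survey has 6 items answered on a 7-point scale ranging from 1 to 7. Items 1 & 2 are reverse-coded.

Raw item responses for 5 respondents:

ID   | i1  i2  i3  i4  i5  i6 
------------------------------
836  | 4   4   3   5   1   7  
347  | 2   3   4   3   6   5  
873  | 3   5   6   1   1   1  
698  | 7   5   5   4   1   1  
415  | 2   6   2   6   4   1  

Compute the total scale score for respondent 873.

17

Respondent 873 raw: 3, 5, 6, 1, 1, 1.
Reverse-coded (on a 1–7 scale, reversed = 8 − raw):
  item 1: 8 − 3 = 5
  item 2: 8 − 5 = 3
  item 3: 6
  item 4: 1
  item 5: 1
  item 6: 1
Sum = 5 + 3 + 6 + 1 + 1 + 1 = 17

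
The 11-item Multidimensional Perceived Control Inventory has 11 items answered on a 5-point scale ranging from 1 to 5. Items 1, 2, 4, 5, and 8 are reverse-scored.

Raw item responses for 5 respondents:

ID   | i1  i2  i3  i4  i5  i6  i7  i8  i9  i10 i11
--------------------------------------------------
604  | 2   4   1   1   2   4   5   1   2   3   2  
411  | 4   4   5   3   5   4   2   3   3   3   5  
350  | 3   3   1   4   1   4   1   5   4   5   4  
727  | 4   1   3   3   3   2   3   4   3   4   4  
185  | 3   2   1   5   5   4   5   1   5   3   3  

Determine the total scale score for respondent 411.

Respondent 411 raw: 4, 4, 5, 3, 5, 4, 2, 3, 3, 3, 5.
Reverse-coded (reversed = (1+5) − raw = 6 − raw):
  item 1: 6 − 4 = 2
  item 2: 6 − 4 = 2
  item 3: 5
  item 4: 6 − 3 = 3
  item 5: 6 − 5 = 1
  item 6: 4
  item 7: 2
  item 8: 6 − 3 = 3
  item 9: 3
  item 10: 3
  item 11: 5
Sum = 2 + 2 + 5 + 3 + 1 + 4 + 2 + 3 + 3 + 3 + 5 = 33

33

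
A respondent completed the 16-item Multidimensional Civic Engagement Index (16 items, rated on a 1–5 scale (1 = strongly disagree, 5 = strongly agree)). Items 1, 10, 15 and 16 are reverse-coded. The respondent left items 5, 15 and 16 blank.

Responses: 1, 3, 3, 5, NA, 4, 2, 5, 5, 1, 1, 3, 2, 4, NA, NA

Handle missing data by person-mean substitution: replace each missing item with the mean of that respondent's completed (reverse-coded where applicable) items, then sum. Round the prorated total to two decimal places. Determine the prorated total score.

57.85

Reverse-coded (reverse-coded value = 6 − response):
  item 1: 6 − 1 = 5
  item 10: 6 − 1 = 5
Completed scored items (13 of 16): 5, 3, 3, 5, 4, 2, 5, 5, 5, 1, 3, 2, 4; sum = 47.
Person mean = 47 / 13 ≈ 3.6154
Prorated total = (47 / 13) × 16 = 57.85 (to 2 dp)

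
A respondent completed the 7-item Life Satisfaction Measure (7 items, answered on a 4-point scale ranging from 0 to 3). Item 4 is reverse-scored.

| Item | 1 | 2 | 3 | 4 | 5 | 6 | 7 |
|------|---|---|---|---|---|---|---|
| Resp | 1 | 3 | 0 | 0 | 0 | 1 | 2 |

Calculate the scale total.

10

Apply reverse scoring (on a 0–3 scale, reversed = 3 − raw):
  item 4: 3 − 0 = 3
Scored responses: 1, 3, 0, 3, 0, 1, 2
Total = 1 + 3 + 0 + 3 + 0 + 1 + 2 = 10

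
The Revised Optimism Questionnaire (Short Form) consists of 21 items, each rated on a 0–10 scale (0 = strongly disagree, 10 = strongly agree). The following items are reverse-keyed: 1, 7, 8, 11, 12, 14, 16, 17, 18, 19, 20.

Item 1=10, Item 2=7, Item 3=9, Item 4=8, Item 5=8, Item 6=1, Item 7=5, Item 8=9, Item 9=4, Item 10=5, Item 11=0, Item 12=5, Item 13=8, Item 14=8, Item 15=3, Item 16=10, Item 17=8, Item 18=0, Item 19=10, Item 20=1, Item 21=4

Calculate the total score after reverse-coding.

Apply reverse scoring (reverse-coded value = 10 − response):
  item 1: 10 − 10 = 0
  item 7: 10 − 5 = 5
  item 8: 10 − 9 = 1
  item 11: 10 − 0 = 10
  item 12: 10 − 5 = 5
  item 14: 10 − 8 = 2
  item 16: 10 − 10 = 0
  item 17: 10 − 8 = 2
  item 18: 10 − 0 = 10
  item 19: 10 − 10 = 0
  item 20: 10 − 1 = 9
Scored items: 0, 7, 9, 8, 8, 1, 5, 1, 4, 5, 10, 5, 8, 2, 3, 0, 2, 10, 0, 9, 4
Total = 0 + 7 + 9 + 8 + 8 + 1 + 5 + 1 + 4 + 5 + 10 + 5 + 8 + 2 + 3 + 0 + 2 + 10 + 0 + 9 + 4 = 101

101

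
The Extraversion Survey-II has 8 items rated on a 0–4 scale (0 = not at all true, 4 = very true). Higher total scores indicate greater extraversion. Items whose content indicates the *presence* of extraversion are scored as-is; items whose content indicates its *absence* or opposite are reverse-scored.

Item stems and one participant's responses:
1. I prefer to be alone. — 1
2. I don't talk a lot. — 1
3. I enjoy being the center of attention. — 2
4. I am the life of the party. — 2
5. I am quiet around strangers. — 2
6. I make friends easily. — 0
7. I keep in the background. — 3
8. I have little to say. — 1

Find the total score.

Items 1, 2, 5, 7, 8 describe the absence/opposite of extraversion → reverse-score.
on a 0–4 scale, reversed = 4 − raw.
  item 1: 4 − 1 = 3
  item 2: 4 − 1 = 3
  item 3: 2
  item 4: 2
  item 5: 4 − 2 = 2
  item 6: 0
  item 7: 4 − 3 = 1
  item 8: 4 − 1 = 3
Total = 3 + 3 + 2 + 2 + 2 + 0 + 1 + 3 = 16

16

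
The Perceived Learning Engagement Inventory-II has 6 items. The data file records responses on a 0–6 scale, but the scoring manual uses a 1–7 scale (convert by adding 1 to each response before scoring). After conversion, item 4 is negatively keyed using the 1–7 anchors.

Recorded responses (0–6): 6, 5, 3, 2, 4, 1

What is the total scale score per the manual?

29

Convert to 1–7: 7, 6, 4, 3, 5, 2
Reverse-coded (on a 1–7 scale, reversed = 8 − raw):
  item 4: 8 − 3 = 5
Scored: 7, 6, 4, 5, 5, 2
Total = 29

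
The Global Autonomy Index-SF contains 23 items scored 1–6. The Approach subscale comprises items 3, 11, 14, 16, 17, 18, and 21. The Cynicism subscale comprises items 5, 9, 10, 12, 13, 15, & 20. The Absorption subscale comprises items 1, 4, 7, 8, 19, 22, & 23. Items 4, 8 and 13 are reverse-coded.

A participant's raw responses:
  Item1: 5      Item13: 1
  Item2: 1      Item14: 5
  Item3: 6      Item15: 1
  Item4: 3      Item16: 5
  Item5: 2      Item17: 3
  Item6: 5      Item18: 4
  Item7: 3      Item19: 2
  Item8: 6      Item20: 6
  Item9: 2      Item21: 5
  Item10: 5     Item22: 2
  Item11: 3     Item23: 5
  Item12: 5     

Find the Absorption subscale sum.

22

Absorption items: 1, 4, 7, 8, 19, 22, 23.
Of these, items 4 & 8 are reverse-coded; reversed = (1+6) − raw = 7 − raw.
  item 1: 5
  item 4: 7 − 3 = 4
  item 7: 3
  item 8: 7 − 6 = 1
  item 19: 2
  item 22: 2
  item 23: 5
Sum = 5 + 4 + 3 + 1 + 2 + 2 + 5 = 22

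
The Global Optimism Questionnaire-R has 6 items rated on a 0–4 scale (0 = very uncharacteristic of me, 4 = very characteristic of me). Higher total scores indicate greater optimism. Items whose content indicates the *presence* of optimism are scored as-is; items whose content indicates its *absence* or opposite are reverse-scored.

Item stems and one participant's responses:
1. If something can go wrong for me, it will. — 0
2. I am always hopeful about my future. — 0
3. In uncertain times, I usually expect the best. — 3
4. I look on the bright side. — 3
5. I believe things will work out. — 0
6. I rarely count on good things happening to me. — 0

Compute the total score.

14

Items 1, 6 describe the absence/opposite of optimism → reverse-score.
on a 0–4 scale, reversed = 4 − raw.
  item 1: 4 − 0 = 4
  item 2: 0
  item 3: 3
  item 4: 3
  item 5: 0
  item 6: 4 − 0 = 4
Total = 4 + 0 + 3 + 3 + 0 + 4 = 14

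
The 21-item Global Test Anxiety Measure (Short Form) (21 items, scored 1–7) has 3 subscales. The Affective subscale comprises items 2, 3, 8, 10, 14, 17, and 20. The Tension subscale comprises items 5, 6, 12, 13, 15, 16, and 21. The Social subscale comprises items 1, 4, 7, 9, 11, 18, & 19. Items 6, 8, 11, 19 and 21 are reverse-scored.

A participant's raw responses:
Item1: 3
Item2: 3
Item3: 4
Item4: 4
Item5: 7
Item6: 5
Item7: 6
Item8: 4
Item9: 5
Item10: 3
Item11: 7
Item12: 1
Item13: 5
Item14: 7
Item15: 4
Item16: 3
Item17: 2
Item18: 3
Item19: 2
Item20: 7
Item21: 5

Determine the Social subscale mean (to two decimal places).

4.00

Social items: 1, 4, 7, 9, 11, 18, 19.
Of these, items 11 & 19 are reverse-scored; on a 1–7 scale, reversed = 8 − raw.
  item 1: 3
  item 4: 4
  item 7: 6
  item 9: 5
  item 11: 8 − 7 = 1
  item 18: 3
  item 19: 8 − 2 = 6
Sum = 3 + 4 + 6 + 5 + 1 + 3 + 6 = 28
Mean = 28 / 7 = 4.00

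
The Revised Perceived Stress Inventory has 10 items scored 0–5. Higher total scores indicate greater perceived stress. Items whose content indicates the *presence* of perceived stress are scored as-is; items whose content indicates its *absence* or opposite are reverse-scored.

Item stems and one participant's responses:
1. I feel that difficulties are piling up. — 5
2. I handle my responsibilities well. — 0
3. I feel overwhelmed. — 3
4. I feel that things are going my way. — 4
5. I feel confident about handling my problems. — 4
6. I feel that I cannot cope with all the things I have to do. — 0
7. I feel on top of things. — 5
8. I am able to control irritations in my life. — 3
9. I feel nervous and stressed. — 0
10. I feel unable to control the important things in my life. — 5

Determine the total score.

22

Items 2, 4, 5, 7, 8 describe the absence/opposite of perceived stress → reverse-score.
reverse-coded value = 5 − response.
  item 1: 5
  item 2: 5 − 0 = 5
  item 3: 3
  item 4: 5 − 4 = 1
  item 5: 5 − 4 = 1
  item 6: 0
  item 7: 5 − 5 = 0
  item 8: 5 − 3 = 2
  item 9: 0
  item 10: 5
Total = 5 + 5 + 3 + 1 + 1 + 0 + 0 + 2 + 0 + 5 = 22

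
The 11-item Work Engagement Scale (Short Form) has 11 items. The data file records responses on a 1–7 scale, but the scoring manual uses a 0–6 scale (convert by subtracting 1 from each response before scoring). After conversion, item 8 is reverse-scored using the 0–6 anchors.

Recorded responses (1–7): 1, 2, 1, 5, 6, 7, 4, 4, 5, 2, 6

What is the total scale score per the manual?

32

Convert to 0–6: 0, 1, 0, 4, 5, 6, 3, 3, 4, 1, 5
Reverse-coded (reverse-coded value = 6 − response):
  item 8: 6 − 3 = 3
Scored: 0, 1, 0, 4, 5, 6, 3, 3, 4, 1, 5
Total = 32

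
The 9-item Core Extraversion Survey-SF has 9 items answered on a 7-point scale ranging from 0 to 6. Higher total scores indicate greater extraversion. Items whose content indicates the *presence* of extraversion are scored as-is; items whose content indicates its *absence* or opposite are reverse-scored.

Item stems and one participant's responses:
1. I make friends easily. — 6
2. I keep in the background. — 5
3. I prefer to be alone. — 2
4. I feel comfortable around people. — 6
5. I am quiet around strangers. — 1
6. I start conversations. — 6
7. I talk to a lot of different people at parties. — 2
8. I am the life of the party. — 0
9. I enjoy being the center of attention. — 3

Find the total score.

33

Items 2, 3, 5 describe the absence/opposite of extraversion → reverse-score.
reversed = (0+6) − raw = 6 − raw.
  item 1: 6
  item 2: 6 − 5 = 1
  item 3: 6 − 2 = 4
  item 4: 6
  item 5: 6 − 1 = 5
  item 6: 6
  item 7: 2
  item 8: 0
  item 9: 3
Total = 6 + 1 + 4 + 6 + 5 + 6 + 2 + 0 + 3 = 33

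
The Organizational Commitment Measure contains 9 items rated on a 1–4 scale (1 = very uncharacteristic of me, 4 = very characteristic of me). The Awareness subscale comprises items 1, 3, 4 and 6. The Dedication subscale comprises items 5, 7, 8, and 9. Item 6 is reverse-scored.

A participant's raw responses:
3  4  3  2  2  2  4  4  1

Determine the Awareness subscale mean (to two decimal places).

2.75

Awareness items: 1, 3, 4, 6.
Of these, item 6 is reverse-scored; on a 1–4 scale, reversed = 5 − raw.
  item 1: 3
  item 3: 3
  item 4: 2
  item 6: 5 − 2 = 3
Sum = 3 + 3 + 2 + 3 = 11
Mean = 11 / 4 = 2.75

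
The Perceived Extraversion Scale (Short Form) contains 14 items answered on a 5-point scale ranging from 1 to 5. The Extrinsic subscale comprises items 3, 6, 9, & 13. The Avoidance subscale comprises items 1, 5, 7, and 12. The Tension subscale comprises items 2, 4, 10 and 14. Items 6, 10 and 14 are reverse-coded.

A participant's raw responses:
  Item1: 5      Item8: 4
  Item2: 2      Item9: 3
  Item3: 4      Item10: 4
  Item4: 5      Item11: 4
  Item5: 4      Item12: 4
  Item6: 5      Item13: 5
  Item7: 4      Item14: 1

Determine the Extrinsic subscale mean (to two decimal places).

Extrinsic items: 3, 6, 9, 13.
Of these, item 6 is reverse-coded; on a 1–5 scale, reversed = 6 − raw.
  item 3: 4
  item 6: 6 − 5 = 1
  item 9: 3
  item 13: 5
Sum = 4 + 1 + 3 + 5 = 13
Mean = 13 / 4 = 3.25

3.25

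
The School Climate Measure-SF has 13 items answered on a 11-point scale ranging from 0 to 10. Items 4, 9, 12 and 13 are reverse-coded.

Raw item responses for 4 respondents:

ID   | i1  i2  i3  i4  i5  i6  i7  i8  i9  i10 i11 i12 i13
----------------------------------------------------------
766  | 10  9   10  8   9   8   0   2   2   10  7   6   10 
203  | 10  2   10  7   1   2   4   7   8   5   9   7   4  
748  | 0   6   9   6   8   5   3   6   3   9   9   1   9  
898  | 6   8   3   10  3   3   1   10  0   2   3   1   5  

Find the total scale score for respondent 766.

79

Respondent 766 raw: 10, 9, 10, 8, 9, 8, 0, 2, 2, 10, 7, 6, 10.
Reverse-coded (on a 0–10 scale, reversed = 10 − raw):
  item 1: 10
  item 2: 9
  item 3: 10
  item 4: 10 − 8 = 2
  item 5: 9
  item 6: 8
  item 7: 0
  item 8: 2
  item 9: 10 − 2 = 8
  item 10: 10
  item 11: 7
  item 12: 10 − 6 = 4
  item 13: 10 − 10 = 0
Sum = 10 + 9 + 10 + 2 + 9 + 8 + 0 + 2 + 8 + 10 + 7 + 4 + 0 = 79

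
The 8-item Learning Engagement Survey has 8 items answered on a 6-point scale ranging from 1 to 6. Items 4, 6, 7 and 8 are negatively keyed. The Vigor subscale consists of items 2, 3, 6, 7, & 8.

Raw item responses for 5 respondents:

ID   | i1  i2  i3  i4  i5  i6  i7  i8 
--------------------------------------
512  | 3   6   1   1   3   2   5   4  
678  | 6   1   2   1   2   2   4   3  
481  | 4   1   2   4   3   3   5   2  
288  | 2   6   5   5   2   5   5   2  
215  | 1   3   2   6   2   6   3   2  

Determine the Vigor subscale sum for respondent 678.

Respondent 678 raw: 6, 1, 2, 1, 2, 2, 4, 3.
Vigor items: 2, 3, 6, 7, 8.
Reverse-coded (reverse-coded value = 7 − response):
  item 2: 1
  item 3: 2
  item 6: 7 − 2 = 5
  item 7: 7 − 4 = 3
  item 8: 7 − 3 = 4
Sum = 1 + 2 + 5 + 3 + 4 = 15

15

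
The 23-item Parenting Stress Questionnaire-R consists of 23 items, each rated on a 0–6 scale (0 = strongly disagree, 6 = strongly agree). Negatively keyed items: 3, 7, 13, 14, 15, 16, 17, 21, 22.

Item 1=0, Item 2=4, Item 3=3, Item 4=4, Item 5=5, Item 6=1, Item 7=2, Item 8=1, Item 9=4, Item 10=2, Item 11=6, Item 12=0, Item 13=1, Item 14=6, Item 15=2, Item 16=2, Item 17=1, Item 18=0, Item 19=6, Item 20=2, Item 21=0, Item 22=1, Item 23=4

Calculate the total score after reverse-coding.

75

Raw sum = 57. Negatively keyed items: 3, 7, 13, 14, 15, 16, 17, 21, 22; their raw sum = 18.
Each reversal replaces raw with 6 − raw, changing the total by 6 − 2·raw per item.
Total = 57 + 9·6 − 2·18 = 57 + 54 − 36 = 75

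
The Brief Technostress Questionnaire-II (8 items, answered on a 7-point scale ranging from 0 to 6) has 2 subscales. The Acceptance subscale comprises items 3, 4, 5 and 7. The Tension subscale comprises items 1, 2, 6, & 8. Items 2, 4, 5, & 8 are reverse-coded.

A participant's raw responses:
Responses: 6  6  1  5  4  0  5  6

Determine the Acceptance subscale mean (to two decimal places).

2.25

Acceptance items: 3, 4, 5, 7.
Of these, items 4 and 5 are reverse-coded; reversed = (0+6) − raw = 6 − raw.
  item 3: 1
  item 4: 6 − 5 = 1
  item 5: 6 − 4 = 2
  item 7: 5
Sum = 1 + 1 + 2 + 5 = 9
Mean = 9 / 4 = 2.25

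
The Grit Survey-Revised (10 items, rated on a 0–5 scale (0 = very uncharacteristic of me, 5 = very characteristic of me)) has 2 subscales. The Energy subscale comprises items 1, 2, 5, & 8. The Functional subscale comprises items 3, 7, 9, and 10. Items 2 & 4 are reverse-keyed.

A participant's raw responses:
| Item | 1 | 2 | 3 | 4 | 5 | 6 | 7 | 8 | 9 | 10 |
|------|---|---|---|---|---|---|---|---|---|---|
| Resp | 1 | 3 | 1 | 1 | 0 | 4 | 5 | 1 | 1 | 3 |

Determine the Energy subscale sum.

Energy items: 1, 2, 5, 8.
Of these, item 2 is reverse-keyed; reverse-coded value = 5 − response.
  item 1: 1
  item 2: 5 − 3 = 2
  item 5: 0
  item 8: 1
Sum = 1 + 2 + 0 + 1 = 4

4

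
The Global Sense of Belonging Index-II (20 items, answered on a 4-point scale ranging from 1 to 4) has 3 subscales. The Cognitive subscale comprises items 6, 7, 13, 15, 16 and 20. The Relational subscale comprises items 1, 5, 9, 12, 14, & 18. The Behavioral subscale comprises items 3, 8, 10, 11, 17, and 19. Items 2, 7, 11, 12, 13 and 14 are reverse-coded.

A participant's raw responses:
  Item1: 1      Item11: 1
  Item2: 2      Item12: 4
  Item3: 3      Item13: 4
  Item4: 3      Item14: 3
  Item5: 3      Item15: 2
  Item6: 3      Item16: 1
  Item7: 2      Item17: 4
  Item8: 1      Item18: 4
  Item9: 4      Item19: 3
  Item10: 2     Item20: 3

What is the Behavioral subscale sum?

Behavioral items: 3, 8, 10, 11, 17, 19.
Of these, item 11 is reverse-coded; reverse-coded value = 5 − response.
  item 3: 3
  item 8: 1
  item 10: 2
  item 11: 5 − 1 = 4
  item 17: 4
  item 19: 3
Sum = 3 + 1 + 2 + 4 + 4 + 3 = 17

17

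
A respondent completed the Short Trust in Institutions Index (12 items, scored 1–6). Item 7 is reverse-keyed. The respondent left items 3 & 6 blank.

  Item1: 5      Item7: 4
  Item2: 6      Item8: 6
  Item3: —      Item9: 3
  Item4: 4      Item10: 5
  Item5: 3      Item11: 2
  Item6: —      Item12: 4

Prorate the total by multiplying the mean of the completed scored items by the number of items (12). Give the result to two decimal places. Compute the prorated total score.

Reverse-coded (on a 1–6 scale, reversed = 7 − raw):
  item 7: 7 − 4 = 3
Completed scored items (10 of 12): 5, 6, 4, 3, 3, 6, 3, 5, 2, 4; sum = 41.
Person mean = 41 / 10 ≈ 4.1000
Prorated total = (41 / 10) × 12 = 49.20 (to 2 dp)

49.20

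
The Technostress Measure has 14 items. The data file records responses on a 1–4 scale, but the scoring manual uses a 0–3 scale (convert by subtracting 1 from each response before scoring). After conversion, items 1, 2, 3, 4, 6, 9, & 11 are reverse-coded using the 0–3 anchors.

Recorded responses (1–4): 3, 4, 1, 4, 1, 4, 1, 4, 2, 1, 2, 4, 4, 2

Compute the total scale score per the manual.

18

Convert to 0–3: 2, 3, 0, 3, 0, 3, 0, 3, 1, 0, 1, 3, 3, 1
Reverse-coded (on a 0–3 scale, reversed = 3 − raw):
  item 1: 3 − 2 = 1
  item 2: 3 − 3 = 0
  item 3: 3 − 0 = 3
  item 4: 3 − 3 = 0
  item 6: 3 − 3 = 0
  item 9: 3 − 1 = 2
  item 11: 3 − 1 = 2
Scored: 1, 0, 3, 0, 0, 0, 0, 3, 2, 0, 2, 3, 3, 1
Total = 18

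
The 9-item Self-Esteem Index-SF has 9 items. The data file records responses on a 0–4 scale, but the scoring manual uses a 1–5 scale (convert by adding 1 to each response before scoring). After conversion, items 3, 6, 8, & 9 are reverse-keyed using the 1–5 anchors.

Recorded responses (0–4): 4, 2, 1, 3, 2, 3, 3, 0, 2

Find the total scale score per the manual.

33

Convert to 1–5: 5, 3, 2, 4, 3, 4, 4, 1, 3
Reverse-coded (reverse-coded value = 6 − response):
  item 3: 6 − 2 = 4
  item 6: 6 − 4 = 2
  item 8: 6 − 1 = 5
  item 9: 6 − 3 = 3
Scored: 5, 3, 4, 4, 3, 2, 4, 5, 3
Total = 33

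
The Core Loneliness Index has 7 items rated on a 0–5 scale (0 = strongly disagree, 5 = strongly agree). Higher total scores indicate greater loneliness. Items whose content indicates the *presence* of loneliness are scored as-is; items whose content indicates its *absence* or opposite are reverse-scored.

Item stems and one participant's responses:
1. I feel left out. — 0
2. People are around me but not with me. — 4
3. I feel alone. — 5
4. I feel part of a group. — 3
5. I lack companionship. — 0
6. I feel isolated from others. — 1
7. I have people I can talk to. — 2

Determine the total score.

Items 4, 7 describe the absence/opposite of loneliness → reverse-score.
on a 0–5 scale, reversed = 5 − raw.
  item 1: 0
  item 2: 4
  item 3: 5
  item 4: 5 − 3 = 2
  item 5: 0
  item 6: 1
  item 7: 5 − 2 = 3
Total = 0 + 4 + 5 + 2 + 0 + 1 + 3 = 15

15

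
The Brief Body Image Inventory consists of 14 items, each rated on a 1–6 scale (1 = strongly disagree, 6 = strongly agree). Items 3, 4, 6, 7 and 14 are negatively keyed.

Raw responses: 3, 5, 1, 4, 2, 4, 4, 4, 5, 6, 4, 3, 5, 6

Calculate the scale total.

53

Negatively keyed items use 7 − raw:
  item 3: 7 − 1 = 6
  item 4: 7 − 4 = 3
  item 6: 7 − 4 = 3
  item 7: 7 − 4 = 3
  item 14: 7 − 6 = 1
Scored items: 3, 5, 6, 3, 2, 3, 3, 4, 5, 6, 4, 3, 5, 1
Total = 3 + 5 + 6 + 3 + 2 + 3 + 3 + 4 + 5 + 6 + 4 + 3 + 5 + 1 = 53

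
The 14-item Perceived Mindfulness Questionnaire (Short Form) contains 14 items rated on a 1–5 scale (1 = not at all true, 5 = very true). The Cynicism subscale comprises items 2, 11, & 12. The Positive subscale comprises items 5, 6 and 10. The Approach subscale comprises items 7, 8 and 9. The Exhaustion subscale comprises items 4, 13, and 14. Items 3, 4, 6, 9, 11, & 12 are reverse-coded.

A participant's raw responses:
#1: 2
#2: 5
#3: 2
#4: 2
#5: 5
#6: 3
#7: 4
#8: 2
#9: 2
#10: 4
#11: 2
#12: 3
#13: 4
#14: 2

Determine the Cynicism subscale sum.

Cynicism items: 2, 11, 12.
Of these, items 11 & 12 are reverse-coded; reverse-coded value = 6 − response.
  item 2: 5
  item 11: 6 − 2 = 4
  item 12: 6 − 3 = 3
Sum = 5 + 4 + 3 = 12

12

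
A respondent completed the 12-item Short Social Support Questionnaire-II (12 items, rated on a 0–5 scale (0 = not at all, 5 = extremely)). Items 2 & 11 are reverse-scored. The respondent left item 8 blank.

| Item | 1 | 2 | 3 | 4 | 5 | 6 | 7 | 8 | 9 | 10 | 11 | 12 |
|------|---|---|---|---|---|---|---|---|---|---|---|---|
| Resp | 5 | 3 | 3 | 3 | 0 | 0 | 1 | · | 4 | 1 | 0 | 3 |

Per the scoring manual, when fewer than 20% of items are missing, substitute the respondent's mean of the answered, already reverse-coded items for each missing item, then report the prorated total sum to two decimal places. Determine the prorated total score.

Reverse-coded (reversed = (0+5) − raw = 5 − raw):
  item 2: 5 − 3 = 2
  item 11: 5 − 0 = 5
Completed scored items (11 of 12): 5, 2, 3, 3, 0, 0, 1, 4, 1, 5, 3; sum = 27.
Person mean = 27 / 11 ≈ 2.4545
Prorated total = (27 / 11) × 12 = 29.45 (to 2 dp)

29.45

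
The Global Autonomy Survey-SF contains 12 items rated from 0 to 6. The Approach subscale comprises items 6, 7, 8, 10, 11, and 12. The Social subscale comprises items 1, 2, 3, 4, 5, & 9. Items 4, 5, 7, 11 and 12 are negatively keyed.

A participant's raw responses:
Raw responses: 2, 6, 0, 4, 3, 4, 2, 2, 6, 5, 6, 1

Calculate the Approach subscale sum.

Approach items: 6, 7, 8, 10, 11, 12.
Of these, items 7, 11, & 12 are negatively keyed; reversed = (0+6) − raw = 6 − raw.
  item 6: 4
  item 7: 6 − 2 = 4
  item 8: 2
  item 10: 5
  item 11: 6 − 6 = 0
  item 12: 6 − 1 = 5
Sum = 4 + 4 + 2 + 5 + 0 + 5 = 20

20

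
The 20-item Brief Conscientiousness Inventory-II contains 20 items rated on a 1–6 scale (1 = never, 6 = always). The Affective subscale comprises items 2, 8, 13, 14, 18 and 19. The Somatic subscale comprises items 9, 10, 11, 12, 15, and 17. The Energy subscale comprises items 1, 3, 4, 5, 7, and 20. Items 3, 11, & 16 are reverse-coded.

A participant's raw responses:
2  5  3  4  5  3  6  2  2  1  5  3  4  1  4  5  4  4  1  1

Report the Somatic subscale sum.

16

Somatic items: 9, 10, 11, 12, 15, 17.
Of these, item 11 is reverse-coded; reverse-coded value = 7 − response.
  item 9: 2
  item 10: 1
  item 11: 7 − 5 = 2
  item 12: 3
  item 15: 4
  item 17: 4
Sum = 2 + 1 + 2 + 3 + 4 + 4 = 16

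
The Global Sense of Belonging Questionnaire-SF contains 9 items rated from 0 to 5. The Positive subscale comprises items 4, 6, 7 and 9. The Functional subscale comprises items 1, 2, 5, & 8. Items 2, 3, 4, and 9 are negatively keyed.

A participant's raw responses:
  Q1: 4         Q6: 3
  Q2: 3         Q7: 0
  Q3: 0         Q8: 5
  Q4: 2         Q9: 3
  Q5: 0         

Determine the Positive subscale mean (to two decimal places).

2.00

Positive items: 4, 6, 7, 9.
Of these, items 4 & 9 are negatively keyed; reverse-coded value = 5 − response.
  item 4: 5 − 2 = 3
  item 6: 3
  item 7: 0
  item 9: 5 − 3 = 2
Sum = 3 + 3 + 0 + 2 = 8
Mean = 8 / 4 = 2.00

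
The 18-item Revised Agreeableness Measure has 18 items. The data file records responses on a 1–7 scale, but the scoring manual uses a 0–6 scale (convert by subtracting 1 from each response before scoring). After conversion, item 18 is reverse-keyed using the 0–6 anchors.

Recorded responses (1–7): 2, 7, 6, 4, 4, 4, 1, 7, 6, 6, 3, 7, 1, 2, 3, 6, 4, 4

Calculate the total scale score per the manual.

59

Convert to 0–6: 1, 6, 5, 3, 3, 3, 0, 6, 5, 5, 2, 6, 0, 1, 2, 5, 3, 3
Reverse-coded (reverse-coded value = 6 − response):
  item 18: 6 − 3 = 3
Scored: 1, 6, 5, 3, 3, 3, 0, 6, 5, 5, 2, 6, 0, 1, 2, 5, 3, 3
Total = 59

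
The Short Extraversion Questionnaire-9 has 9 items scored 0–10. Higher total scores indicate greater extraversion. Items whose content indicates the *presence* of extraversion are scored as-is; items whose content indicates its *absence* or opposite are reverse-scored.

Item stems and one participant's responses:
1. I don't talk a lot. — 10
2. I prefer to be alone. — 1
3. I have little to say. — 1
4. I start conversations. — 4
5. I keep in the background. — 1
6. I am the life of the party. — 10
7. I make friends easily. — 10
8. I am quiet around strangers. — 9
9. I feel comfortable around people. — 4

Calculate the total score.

Items 1, 2, 3, 5, 8 describe the absence/opposite of extraversion → reverse-score.
on a 0–10 scale, reversed = 10 − raw.
  item 1: 10 − 10 = 0
  item 2: 10 − 1 = 9
  item 3: 10 − 1 = 9
  item 4: 4
  item 5: 10 − 1 = 9
  item 6: 10
  item 7: 10
  item 8: 10 − 9 = 1
  item 9: 4
Total = 0 + 9 + 9 + 4 + 9 + 10 + 10 + 1 + 4 = 56

56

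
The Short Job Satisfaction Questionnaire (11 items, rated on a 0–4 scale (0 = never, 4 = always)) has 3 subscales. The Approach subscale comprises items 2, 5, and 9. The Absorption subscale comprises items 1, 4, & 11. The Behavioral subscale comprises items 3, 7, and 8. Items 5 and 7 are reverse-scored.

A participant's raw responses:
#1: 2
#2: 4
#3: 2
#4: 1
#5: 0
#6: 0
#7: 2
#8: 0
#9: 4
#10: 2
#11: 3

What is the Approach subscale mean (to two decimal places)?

Approach items: 2, 5, 9.
Of these, item 5 is reverse-scored; reversed = (0+4) − raw = 4 − raw.
  item 2: 4
  item 5: 4 − 0 = 4
  item 9: 4
Sum = 4 + 4 + 4 = 12
Mean = 12 / 3 = 4.00

4.00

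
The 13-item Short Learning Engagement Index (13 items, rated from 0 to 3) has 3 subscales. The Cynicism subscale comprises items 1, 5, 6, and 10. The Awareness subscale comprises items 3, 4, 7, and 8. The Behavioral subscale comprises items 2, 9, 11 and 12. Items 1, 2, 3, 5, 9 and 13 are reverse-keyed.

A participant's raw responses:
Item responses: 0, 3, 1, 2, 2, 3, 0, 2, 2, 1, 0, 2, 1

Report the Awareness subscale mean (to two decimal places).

1.50

Awareness items: 3, 4, 7, 8.
Of these, item 3 is reverse-keyed; on a 0–3 scale, reversed = 3 − raw.
  item 3: 3 − 1 = 2
  item 4: 2
  item 7: 0
  item 8: 2
Sum = 2 + 2 + 0 + 2 = 6
Mean = 6 / 4 = 1.50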